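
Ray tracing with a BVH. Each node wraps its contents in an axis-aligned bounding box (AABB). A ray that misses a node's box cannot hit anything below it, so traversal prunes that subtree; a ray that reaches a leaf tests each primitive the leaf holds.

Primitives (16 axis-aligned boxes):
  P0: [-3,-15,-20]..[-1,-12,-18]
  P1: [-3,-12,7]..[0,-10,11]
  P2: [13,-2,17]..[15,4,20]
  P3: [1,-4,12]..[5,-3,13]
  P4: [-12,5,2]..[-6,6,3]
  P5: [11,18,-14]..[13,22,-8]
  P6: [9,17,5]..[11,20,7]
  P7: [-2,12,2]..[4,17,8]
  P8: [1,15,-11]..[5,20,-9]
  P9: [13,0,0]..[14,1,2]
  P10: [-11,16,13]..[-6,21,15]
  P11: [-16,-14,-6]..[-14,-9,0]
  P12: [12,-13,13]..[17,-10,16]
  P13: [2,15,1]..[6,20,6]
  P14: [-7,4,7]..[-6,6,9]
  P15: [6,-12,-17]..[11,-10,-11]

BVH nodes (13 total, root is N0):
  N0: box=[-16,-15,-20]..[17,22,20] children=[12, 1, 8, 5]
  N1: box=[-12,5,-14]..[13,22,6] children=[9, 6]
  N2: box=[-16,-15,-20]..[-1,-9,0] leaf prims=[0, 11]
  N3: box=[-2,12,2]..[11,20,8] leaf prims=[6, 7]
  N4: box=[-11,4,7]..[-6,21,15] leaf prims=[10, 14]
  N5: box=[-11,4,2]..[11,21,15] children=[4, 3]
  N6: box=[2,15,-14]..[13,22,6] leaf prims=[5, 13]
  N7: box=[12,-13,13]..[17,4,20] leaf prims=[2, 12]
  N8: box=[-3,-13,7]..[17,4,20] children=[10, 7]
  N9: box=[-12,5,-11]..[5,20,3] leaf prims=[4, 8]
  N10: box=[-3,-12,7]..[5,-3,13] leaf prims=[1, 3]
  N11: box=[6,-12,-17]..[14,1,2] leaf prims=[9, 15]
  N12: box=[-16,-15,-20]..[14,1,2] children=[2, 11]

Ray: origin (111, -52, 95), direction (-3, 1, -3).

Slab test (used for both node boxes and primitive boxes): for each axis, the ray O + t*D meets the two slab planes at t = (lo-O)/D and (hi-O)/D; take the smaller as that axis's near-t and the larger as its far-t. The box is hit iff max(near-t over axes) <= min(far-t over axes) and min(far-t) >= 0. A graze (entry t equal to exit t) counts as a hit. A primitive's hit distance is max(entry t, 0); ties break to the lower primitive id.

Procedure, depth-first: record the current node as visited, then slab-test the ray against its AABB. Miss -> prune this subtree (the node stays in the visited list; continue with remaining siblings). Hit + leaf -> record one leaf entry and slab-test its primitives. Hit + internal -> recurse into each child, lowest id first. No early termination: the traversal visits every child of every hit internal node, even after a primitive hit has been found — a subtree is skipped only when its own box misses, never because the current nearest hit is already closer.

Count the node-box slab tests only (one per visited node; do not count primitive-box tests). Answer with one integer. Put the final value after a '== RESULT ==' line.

Traverse from the root:
N0 x:[94/3,127/3] y:[37,74] z:[25,115/3] -> hit [37,115/3], descend [1, 5, 8, 12]
  N1 x:[98/3,41] y:[57,74] z:[89/3,109/3] -> miss, prune
  N5 x:[100/3,122/3] y:[56,73] z:[80/3,31] -> miss, prune
  N8 x:[94/3,38] y:[39,56] z:[25,88/3] -> miss, prune
  N12 x:[97/3,127/3] y:[37,53] z:[31,115/3] -> hit [37,115/3], descend [2, 11]
    N2 x:[112/3,127/3] y:[37,43] z:[95/3,115/3] -> hit [112/3,115/3] leaf, test {P0@t=113/3, P11(miss)}
    N11 x:[97/3,35] y:[40,53] z:[31,112/3] -> miss, prune

Visited [0, 1, 5, 8, 12, 2, 11]. Tests: 7 box, 1 leaf. Nearest: P0.

== RESULT ==
7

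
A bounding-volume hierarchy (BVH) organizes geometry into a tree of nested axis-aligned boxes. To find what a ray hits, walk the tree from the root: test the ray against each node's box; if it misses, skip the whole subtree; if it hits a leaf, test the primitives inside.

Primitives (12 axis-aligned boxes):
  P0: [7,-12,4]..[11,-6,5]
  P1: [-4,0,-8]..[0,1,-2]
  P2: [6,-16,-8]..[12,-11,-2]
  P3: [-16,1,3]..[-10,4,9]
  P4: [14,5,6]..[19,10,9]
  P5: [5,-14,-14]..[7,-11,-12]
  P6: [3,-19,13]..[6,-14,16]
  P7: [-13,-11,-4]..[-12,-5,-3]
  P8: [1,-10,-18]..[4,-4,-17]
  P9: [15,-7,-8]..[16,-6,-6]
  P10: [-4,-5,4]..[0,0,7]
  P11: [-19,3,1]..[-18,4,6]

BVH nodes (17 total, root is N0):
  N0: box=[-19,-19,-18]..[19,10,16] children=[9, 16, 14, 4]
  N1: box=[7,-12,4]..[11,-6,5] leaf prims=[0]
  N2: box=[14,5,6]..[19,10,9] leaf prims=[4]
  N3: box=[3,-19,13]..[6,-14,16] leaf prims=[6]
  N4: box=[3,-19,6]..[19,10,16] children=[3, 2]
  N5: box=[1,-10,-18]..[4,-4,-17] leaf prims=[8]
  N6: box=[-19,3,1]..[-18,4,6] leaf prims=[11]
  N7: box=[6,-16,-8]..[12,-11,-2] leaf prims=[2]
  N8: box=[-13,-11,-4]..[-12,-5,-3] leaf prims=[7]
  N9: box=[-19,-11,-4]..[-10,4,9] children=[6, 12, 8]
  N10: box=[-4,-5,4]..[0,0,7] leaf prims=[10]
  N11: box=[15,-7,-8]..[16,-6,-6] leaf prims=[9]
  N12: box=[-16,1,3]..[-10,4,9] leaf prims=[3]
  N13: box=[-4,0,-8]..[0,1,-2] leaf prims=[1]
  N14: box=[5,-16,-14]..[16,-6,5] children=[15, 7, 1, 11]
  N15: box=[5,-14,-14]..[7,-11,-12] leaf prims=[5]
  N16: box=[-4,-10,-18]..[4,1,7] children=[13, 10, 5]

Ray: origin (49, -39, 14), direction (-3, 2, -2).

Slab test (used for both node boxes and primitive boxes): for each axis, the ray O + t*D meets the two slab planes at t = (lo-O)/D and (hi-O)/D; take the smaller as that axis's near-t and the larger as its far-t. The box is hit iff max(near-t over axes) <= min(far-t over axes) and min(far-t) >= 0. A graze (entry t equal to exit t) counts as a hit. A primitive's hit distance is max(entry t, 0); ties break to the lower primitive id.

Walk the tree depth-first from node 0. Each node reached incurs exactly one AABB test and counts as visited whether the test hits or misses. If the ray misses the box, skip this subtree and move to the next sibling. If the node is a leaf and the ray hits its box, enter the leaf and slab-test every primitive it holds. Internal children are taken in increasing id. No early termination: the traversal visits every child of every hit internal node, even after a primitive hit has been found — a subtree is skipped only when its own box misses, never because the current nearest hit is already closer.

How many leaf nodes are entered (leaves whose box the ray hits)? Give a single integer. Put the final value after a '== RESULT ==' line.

Traverse from the root:
N0 x:[10,68/3] y:[10,49/2] z:[-1,16] -> hit [10,16], descend [4, 9, 14, 16]
  N4 x:[10,46/3] y:[10,49/2] z:[-1,4] -> miss, prune
  N9 x:[59/3,68/3] y:[14,43/2] z:[5/2,9] -> miss, prune
  N14 x:[11,44/3] y:[23/2,33/2] z:[9/2,14] -> hit [23/2,14], descend [1, 7, 11, 15]
    N1 x:[38/3,14] y:[27/2,33/2] z:[9/2,5] -> miss, prune
    N7 x:[37/3,43/3] y:[23/2,14] z:[8,11] -> miss, prune
    N11 x:[11,34/3] y:[16,33/2] z:[10,11] -> miss, prune
    N15 x:[14,44/3] y:[25/2,14] z:[13,14] -> hit [14,14] leaf, test {P5@t=14}
  N16 x:[15,53/3] y:[29/2,20] z:[7/2,16] -> hit [15,16], descend [5, 10, 13]
    N5 x:[15,16] y:[29/2,35/2] z:[31/2,16] -> hit [31/2,16] leaf, test {P8@t=31/2}
    N10 x:[49/3,53/3] y:[17,39/2] z:[7/2,5] -> miss, prune
    N13 x:[49/3,53/3] y:[39/2,20] z:[8,11] -> miss, prune

12 AABB tests over nodes [0, 4, 9, 14, 1, 7, 11, 15, 16, 5, 10, 13]; 2 leaves entered; closest P5.

== RESULT ==
2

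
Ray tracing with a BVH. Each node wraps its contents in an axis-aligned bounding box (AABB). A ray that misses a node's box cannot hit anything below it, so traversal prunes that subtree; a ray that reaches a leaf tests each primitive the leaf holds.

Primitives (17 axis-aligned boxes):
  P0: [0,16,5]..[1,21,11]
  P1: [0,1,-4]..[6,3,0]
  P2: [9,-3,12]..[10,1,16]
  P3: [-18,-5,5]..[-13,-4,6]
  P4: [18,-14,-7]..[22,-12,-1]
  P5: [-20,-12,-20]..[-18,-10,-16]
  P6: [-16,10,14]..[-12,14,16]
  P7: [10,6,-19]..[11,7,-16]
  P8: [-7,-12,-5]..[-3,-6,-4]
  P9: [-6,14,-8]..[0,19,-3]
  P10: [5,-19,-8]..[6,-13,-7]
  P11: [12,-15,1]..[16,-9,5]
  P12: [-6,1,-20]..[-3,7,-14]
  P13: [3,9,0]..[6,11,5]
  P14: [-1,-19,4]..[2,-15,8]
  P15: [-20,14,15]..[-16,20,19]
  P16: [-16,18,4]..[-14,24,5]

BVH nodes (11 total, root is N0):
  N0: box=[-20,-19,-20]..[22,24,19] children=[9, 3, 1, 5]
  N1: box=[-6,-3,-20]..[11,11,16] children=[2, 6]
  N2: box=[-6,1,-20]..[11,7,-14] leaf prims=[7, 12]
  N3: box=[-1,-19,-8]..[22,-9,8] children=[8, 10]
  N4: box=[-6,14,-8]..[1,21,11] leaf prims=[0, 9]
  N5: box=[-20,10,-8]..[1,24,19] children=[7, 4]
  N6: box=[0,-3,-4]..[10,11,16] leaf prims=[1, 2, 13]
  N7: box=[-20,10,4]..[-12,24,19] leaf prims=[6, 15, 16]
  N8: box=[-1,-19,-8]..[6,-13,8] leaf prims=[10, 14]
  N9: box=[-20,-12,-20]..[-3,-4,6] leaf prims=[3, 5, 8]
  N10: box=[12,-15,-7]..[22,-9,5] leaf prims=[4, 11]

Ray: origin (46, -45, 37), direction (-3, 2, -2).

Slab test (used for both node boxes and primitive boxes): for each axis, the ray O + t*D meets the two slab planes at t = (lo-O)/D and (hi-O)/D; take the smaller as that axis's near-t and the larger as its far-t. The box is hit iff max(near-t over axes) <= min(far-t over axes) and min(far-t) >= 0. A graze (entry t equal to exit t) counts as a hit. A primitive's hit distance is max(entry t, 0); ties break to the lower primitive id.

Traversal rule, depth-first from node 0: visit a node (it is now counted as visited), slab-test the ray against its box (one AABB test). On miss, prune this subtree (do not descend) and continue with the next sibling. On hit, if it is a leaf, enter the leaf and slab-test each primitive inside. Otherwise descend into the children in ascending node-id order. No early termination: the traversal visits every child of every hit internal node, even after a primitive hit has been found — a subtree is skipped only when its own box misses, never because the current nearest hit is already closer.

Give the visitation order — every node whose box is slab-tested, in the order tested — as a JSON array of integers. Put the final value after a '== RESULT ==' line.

Walk:
N0 x:[8,22] y:[13,69/2] z:[9,57/2] -> hit [13,22], descend [1, 3, 5, 9]
  N1 x:[35/3,52/3] y:[21,28] z:[21/2,57/2] -> miss, prune
  N3 x:[8,47/3] y:[13,18] z:[29/2,45/2] -> hit [29/2,47/3], descend [8, 10]
    N8 x:[40/3,47/3] y:[13,16] z:[29/2,45/2] -> hit [29/2,47/3] leaf, test {P10(miss), P14@t=44/3}
    N10 x:[8,34/3] y:[15,18] z:[16,22] -> miss, prune
  N5 x:[15,22] y:[55/2,69/2] z:[9,45/2] -> miss, prune
  N9 x:[49/3,22] y:[33/2,41/2] z:[31/2,57/2] -> hit [33/2,41/2] leaf, test {P3(miss), P5(miss), P8(miss)}

7 AABB tests over nodes [0, 1, 3, 8, 10, 5, 9]; 2 leaves entered; closest P14.

== RESULT ==
[0, 1, 3, 8, 10, 5, 9]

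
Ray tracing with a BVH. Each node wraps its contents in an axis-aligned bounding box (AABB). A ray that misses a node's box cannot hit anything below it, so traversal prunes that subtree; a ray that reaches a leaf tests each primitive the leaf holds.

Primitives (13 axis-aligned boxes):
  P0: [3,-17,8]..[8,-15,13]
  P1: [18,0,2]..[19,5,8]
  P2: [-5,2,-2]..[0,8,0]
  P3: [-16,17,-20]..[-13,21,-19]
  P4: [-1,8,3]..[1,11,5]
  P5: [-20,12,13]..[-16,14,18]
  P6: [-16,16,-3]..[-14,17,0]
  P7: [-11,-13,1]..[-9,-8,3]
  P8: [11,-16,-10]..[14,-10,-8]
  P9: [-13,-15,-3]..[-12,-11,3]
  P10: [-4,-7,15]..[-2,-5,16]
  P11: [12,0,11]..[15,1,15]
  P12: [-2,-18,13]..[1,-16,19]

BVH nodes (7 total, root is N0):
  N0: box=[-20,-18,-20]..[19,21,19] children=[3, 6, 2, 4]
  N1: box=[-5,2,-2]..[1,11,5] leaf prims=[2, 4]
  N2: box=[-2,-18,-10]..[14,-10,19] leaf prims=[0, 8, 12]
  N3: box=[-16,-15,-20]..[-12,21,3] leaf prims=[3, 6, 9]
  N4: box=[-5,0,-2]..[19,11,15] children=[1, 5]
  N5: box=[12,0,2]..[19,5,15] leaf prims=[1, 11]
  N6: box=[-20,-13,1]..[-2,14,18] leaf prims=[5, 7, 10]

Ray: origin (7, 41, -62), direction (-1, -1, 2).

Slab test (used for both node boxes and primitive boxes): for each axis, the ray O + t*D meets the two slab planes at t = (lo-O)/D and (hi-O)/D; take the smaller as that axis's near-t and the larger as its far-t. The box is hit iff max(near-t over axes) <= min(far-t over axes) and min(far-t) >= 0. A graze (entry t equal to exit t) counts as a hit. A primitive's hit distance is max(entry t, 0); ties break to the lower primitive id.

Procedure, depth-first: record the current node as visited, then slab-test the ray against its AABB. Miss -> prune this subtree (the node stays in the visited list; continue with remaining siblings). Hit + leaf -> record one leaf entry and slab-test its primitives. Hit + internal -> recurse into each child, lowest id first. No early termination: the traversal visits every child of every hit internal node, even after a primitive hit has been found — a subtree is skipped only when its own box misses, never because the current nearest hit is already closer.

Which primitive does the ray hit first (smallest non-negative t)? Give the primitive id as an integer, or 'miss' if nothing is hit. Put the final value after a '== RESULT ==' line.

Walk:
N0 x:[-12,27] y:[20,59] z:[21,81/2] -> hit [21,27], descend [2, 3, 4, 6]
  N2 x:[-7,9] y:[51,59] z:[26,81/2] -> miss, prune
  N3 x:[19,23] y:[20,56] z:[21,65/2] -> hit [21,23] leaf, test {P3@t=21, P6(miss), P9(miss)}
  N4 x:[-12,12] y:[30,41] z:[30,77/2] -> miss, prune
  N6 x:[9,27] y:[27,54] z:[63/2,40] -> miss, prune

5 AABB tests over nodes [0, 2, 3, 4, 6]; 1 leaf entered; closest P3.

== RESULT ==
3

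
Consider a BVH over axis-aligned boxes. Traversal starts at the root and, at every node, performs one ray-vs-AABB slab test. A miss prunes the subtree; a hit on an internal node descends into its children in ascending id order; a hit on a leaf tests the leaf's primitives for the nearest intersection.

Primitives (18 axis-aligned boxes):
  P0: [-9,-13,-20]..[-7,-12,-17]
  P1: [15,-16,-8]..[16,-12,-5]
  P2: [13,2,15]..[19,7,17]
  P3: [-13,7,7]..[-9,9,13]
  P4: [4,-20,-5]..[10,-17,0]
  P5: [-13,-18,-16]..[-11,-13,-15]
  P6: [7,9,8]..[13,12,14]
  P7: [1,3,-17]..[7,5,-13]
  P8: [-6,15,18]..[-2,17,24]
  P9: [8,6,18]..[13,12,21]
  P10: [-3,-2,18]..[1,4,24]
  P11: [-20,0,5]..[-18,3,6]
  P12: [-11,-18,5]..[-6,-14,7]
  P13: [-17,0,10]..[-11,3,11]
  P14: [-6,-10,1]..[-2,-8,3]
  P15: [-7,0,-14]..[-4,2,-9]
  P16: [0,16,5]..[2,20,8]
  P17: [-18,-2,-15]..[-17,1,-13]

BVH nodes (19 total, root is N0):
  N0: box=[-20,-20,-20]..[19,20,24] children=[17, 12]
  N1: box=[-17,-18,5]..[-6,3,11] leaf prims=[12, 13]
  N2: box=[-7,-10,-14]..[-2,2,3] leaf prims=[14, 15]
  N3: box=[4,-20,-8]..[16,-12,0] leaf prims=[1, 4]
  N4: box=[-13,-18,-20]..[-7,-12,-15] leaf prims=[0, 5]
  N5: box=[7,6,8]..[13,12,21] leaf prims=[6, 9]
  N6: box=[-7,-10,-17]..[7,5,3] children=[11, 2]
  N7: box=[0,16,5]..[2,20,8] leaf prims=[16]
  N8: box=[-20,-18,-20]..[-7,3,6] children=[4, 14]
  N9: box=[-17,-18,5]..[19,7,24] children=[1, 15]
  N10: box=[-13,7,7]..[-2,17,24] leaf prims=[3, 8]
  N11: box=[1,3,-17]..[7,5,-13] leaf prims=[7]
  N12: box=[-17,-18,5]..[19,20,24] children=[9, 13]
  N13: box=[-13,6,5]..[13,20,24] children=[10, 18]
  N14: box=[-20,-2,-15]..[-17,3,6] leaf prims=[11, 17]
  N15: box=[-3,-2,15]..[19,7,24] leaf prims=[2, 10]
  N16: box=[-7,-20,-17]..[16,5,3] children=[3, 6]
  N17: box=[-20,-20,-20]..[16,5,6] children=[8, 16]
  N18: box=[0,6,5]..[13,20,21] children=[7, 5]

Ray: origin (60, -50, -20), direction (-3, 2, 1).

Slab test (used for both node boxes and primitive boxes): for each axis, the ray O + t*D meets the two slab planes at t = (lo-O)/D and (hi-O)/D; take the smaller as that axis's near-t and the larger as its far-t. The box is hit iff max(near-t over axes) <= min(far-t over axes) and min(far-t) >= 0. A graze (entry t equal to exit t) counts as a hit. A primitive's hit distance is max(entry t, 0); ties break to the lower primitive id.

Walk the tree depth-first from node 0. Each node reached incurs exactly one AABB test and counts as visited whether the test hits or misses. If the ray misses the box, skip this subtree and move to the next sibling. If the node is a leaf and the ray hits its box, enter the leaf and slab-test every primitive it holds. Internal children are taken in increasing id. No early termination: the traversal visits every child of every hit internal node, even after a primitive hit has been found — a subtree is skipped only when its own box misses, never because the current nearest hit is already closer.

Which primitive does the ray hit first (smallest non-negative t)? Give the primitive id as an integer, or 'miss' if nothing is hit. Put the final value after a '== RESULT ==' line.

Trace the traversal:
N0 x:[41/3,80/3] y:[15,35] z:[0,44] -> hit [15,80/3], descend [12, 17]
  N12 x:[41/3,77/3] y:[16,35] z:[25,44] -> hit [25,77/3], descend [9, 13]
    N9 x:[41/3,77/3] y:[16,57/2] z:[25,44] -> hit [25,77/3], descend [1, 15]
      N1 x:[22,77/3] y:[16,53/2] z:[25,31] -> hit [25,77/3] leaf, test {P12(miss), P13(miss)}
      N15 x:[41/3,21] y:[24,57/2] z:[35,44] -> miss, prune
    N13 x:[47/3,73/3] y:[28,35] z:[25,44] -> miss, prune
  N17 x:[44/3,80/3] y:[15,55/2] z:[0,26] -> hit [15,26], descend [8, 16]
    N8 x:[67/3,80/3] y:[16,53/2] z:[0,26] -> hit [67/3,26], descend [4, 14]
      N4 x:[67/3,73/3] y:[16,19] z:[0,5] -> miss, prune
      N14 x:[77/3,80/3] y:[24,53/2] z:[5,26] -> hit [77/3,26] leaf, test {P11@t=26, P17(miss)}
    N16 x:[44/3,67/3] y:[15,55/2] z:[3,23] -> hit [15,67/3], descend [3, 6]
      N3 x:[44/3,56/3] y:[15,19] z:[12,20] -> hit [15,56/3] leaf, test {P1(miss), P4(miss)}
      N6 x:[53/3,67/3] y:[20,55/2] z:[3,23] -> hit [20,67/3], descend [2, 11]
        N2 x:[62/3,67/3] y:[20,26] z:[6,23] -> hit [62/3,67/3] leaf, test {P14@t=21, P15(miss)}
        N11 x:[53/3,59/3] y:[53/2,55/2] z:[3,7] -> miss, prune

15 AABB tests over nodes [0, 12, 9, 1, 15, 13, 17, 8, 4, 14, 16, 3, 6, 2, 11]; 4 leaves entered; closest P14.

== RESULT ==
14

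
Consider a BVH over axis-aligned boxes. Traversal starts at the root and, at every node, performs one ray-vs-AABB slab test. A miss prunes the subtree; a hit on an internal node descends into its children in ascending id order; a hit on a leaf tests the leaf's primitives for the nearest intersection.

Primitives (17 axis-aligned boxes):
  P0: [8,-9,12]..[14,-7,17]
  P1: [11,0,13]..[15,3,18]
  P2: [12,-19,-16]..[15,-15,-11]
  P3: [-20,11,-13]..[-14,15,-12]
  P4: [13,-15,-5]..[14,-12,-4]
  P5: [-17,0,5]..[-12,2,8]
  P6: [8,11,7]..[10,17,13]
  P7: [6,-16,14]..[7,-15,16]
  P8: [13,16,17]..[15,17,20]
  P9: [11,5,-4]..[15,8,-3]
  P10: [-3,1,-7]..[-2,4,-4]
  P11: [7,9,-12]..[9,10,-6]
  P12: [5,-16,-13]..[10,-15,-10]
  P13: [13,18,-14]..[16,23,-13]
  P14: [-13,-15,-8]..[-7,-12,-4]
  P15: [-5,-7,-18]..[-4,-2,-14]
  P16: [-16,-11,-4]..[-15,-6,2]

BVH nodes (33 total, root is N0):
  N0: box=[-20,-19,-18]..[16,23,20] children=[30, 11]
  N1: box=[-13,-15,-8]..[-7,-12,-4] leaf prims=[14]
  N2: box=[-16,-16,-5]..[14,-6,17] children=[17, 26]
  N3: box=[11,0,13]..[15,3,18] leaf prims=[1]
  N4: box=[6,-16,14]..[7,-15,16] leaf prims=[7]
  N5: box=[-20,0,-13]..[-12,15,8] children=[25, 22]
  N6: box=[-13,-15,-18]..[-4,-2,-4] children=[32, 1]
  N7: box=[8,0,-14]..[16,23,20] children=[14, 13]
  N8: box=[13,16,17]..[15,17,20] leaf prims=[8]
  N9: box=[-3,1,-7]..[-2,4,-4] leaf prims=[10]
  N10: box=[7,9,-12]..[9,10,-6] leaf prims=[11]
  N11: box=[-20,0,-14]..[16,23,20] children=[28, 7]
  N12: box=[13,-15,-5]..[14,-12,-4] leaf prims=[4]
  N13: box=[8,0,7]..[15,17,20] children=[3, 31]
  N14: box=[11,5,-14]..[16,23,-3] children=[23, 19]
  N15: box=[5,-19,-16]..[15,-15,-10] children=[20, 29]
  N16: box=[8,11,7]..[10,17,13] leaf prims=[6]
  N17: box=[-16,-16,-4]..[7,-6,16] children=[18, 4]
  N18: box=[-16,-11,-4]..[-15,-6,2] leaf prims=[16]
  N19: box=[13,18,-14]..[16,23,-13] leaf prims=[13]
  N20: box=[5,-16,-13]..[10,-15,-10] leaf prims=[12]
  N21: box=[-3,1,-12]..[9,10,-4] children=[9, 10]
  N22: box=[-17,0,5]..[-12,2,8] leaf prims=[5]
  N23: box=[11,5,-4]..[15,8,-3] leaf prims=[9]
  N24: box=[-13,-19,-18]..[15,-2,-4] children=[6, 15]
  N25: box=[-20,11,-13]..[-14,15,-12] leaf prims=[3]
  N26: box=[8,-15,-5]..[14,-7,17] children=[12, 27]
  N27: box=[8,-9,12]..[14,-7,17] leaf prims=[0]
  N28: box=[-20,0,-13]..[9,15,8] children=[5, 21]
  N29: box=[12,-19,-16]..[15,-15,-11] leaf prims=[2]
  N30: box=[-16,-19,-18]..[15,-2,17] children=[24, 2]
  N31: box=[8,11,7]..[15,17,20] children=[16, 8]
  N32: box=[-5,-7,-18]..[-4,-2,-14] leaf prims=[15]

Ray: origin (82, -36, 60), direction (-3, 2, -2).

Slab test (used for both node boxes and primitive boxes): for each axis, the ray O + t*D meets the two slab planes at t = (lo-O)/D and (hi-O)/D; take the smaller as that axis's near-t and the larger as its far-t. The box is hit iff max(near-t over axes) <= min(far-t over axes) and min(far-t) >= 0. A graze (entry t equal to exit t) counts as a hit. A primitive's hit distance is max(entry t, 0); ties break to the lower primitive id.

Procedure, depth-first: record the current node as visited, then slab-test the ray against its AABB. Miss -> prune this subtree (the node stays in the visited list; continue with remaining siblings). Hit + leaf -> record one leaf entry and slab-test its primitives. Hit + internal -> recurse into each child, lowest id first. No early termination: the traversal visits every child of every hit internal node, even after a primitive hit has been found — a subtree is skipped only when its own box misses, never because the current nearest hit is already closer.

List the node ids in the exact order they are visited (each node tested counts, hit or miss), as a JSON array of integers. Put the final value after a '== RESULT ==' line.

Walk:
N0 x:[22,34] y:[17/2,59/2] z:[20,39] -> hit [22,59/2], descend [11, 30]
  N11 x:[22,34] y:[18,59/2] z:[20,37] -> hit [22,59/2], descend [7, 28]
    N7 x:[22,74/3] y:[18,59/2] z:[20,37] -> hit [22,74/3], descend [13, 14]
      N13 x:[67/3,74/3] y:[18,53/2] z:[20,53/2] -> hit [67/3,74/3], descend [3, 31]
        N3 x:[67/3,71/3] y:[18,39/2] z:[21,47/2] -> miss, prune
        N31 x:[67/3,74/3] y:[47/2,53/2] z:[20,53/2] -> hit [47/2,74/3], descend [8, 16]
          N8 x:[67/3,23] y:[26,53/2] z:[20,43/2] -> miss, prune
          N16 x:[24,74/3] y:[47/2,53/2] z:[47/2,53/2] -> hit [24,74/3] leaf, test {P6@t=24}
      N14 x:[22,71/3] y:[41/2,59/2] z:[63/2,37] -> miss, prune
    N28 x:[73/3,34] y:[18,51/2] z:[26,73/2] -> miss, prune
  N30 x:[67/3,98/3] y:[17/2,17] z:[43/2,39] -> miss, prune

order=[0, 11, 7, 13, 3, 31, 8, 16, 14, 28, 30]  |boxes|=11  |leaves|=1  hit=P6

== RESULT ==
[0, 11, 7, 13, 3, 31, 8, 16, 14, 28, 30]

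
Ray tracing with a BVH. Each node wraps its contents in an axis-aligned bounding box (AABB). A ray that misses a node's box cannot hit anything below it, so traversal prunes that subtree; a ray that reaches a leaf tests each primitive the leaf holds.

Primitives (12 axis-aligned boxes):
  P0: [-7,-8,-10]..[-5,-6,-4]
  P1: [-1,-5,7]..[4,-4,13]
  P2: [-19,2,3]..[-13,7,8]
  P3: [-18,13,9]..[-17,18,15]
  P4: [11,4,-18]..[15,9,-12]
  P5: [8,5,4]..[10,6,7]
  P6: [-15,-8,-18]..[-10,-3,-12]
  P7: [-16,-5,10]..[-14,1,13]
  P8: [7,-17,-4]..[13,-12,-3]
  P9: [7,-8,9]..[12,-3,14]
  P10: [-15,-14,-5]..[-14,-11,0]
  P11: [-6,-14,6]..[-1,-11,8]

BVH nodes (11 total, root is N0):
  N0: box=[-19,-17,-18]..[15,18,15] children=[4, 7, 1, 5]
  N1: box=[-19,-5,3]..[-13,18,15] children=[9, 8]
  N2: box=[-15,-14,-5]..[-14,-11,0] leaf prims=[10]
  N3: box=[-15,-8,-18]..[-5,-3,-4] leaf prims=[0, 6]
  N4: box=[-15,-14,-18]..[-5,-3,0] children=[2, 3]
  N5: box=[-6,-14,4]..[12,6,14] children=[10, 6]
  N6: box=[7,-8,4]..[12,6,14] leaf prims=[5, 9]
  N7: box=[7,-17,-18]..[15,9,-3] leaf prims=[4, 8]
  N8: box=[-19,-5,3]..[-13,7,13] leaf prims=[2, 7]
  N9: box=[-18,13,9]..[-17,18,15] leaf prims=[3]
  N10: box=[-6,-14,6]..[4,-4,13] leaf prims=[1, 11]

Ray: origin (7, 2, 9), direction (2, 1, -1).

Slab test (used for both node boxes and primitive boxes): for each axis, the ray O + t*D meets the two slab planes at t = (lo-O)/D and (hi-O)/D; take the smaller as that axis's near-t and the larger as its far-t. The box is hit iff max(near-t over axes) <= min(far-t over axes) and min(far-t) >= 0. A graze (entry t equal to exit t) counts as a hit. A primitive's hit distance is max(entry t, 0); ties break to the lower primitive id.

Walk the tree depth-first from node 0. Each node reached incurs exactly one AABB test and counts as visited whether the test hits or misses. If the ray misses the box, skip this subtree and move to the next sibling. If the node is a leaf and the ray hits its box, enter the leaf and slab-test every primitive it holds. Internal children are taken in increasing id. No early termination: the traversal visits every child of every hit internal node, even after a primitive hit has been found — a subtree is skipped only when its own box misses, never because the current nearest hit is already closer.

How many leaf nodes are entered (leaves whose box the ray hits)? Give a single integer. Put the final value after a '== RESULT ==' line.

Walk:
N0 x:[-13,4] y:[-19,16] z:[-6,27] -> hit [-6,4], descend [1, 4, 5, 7]
  N1 x:[-13,-10] y:[-7,16] z:[-6,6] -> miss, prune
  N4 x:[-11,-6] y:[-16,-5] z:[9,27] -> miss, prune
  N5 x:[-13/2,5/2] y:[-16,4] z:[-5,5] -> hit [-5,5/2], descend [6, 10]
    N6 x:[0,5/2] y:[-10,4] z:[-5,5] -> hit [0,5/2] leaf, test {P5(miss), P9(miss)}
    N10 x:[-13/2,-3/2] y:[-16,-6] z:[-4,3] -> miss, prune
  N7 x:[0,4] y:[-19,7] z:[12,27] -> miss, prune

7 AABB tests over nodes [0, 1, 4, 5, 6, 10, 7]; 1 leaf entered; closest miss.

== RESULT ==
1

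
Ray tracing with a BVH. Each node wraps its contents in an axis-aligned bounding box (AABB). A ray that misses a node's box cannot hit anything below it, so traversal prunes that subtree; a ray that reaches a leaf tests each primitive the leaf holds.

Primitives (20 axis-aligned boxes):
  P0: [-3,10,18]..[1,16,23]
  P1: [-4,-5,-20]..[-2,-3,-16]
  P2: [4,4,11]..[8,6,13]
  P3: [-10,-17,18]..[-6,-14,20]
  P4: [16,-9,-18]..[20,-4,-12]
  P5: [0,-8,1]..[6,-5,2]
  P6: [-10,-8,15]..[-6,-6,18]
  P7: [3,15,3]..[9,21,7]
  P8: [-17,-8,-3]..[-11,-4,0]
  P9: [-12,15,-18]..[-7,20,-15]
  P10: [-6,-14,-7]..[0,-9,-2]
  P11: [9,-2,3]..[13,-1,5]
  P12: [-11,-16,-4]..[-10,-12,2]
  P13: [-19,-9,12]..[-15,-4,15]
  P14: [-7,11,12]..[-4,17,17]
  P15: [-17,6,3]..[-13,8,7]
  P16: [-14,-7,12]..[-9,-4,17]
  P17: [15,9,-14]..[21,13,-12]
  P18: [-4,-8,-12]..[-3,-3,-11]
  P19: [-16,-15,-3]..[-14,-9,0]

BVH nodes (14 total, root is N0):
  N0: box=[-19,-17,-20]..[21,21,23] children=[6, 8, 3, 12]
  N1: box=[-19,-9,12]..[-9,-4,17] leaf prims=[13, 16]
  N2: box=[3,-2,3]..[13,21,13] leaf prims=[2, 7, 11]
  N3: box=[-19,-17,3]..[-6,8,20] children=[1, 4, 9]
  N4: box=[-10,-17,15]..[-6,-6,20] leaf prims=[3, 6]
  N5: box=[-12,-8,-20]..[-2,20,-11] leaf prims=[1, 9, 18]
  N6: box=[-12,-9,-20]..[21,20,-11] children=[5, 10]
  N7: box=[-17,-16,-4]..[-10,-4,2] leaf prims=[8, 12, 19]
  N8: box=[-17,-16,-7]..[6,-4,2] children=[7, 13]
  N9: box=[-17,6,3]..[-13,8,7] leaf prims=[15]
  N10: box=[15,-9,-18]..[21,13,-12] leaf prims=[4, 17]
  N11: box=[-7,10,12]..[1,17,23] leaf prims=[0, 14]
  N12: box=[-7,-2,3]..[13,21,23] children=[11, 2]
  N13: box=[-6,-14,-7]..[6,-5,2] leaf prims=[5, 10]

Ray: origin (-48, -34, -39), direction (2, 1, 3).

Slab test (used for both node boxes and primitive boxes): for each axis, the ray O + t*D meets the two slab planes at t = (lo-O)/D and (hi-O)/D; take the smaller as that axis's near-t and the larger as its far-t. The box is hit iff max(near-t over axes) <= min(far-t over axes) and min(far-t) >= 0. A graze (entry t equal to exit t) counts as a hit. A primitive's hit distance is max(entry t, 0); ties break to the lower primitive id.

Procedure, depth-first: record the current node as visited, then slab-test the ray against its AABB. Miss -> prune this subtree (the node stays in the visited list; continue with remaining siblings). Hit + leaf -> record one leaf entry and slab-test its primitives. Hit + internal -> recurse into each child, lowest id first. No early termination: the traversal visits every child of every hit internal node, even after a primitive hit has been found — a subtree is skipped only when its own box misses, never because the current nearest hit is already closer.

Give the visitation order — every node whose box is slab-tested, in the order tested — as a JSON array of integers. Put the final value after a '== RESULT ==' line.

Walk:
N0 x:[29/2,69/2] y:[17,55] z:[19/3,62/3] -> hit [17,62/3], descend [3, 6, 8, 12]
  N3 x:[29/2,21] y:[17,42] z:[14,59/3] -> hit [17,59/3], descend [1, 4, 9]
    N1 x:[29/2,39/2] y:[25,30] z:[17,56/3] -> miss, prune
    N4 x:[19,21] y:[17,28] z:[18,59/3] -> hit [19,59/3] leaf, test {P3@t=19, P6(miss)}
    N9 x:[31/2,35/2] y:[40,42] z:[14,46/3] -> miss, prune
  N6 x:[18,69/2] y:[25,54] z:[19/3,28/3] -> miss, prune
  N8 x:[31/2,27] y:[18,30] z:[32/3,41/3] -> miss, prune
  N12 x:[41/2,61/2] y:[32,55] z:[14,62/3] -> miss, prune

8 AABB tests over nodes [0, 3, 1, 4, 9, 6, 8, 12]; 1 leaf entered; closest P3.

== RESULT ==
[0, 3, 1, 4, 9, 6, 8, 12]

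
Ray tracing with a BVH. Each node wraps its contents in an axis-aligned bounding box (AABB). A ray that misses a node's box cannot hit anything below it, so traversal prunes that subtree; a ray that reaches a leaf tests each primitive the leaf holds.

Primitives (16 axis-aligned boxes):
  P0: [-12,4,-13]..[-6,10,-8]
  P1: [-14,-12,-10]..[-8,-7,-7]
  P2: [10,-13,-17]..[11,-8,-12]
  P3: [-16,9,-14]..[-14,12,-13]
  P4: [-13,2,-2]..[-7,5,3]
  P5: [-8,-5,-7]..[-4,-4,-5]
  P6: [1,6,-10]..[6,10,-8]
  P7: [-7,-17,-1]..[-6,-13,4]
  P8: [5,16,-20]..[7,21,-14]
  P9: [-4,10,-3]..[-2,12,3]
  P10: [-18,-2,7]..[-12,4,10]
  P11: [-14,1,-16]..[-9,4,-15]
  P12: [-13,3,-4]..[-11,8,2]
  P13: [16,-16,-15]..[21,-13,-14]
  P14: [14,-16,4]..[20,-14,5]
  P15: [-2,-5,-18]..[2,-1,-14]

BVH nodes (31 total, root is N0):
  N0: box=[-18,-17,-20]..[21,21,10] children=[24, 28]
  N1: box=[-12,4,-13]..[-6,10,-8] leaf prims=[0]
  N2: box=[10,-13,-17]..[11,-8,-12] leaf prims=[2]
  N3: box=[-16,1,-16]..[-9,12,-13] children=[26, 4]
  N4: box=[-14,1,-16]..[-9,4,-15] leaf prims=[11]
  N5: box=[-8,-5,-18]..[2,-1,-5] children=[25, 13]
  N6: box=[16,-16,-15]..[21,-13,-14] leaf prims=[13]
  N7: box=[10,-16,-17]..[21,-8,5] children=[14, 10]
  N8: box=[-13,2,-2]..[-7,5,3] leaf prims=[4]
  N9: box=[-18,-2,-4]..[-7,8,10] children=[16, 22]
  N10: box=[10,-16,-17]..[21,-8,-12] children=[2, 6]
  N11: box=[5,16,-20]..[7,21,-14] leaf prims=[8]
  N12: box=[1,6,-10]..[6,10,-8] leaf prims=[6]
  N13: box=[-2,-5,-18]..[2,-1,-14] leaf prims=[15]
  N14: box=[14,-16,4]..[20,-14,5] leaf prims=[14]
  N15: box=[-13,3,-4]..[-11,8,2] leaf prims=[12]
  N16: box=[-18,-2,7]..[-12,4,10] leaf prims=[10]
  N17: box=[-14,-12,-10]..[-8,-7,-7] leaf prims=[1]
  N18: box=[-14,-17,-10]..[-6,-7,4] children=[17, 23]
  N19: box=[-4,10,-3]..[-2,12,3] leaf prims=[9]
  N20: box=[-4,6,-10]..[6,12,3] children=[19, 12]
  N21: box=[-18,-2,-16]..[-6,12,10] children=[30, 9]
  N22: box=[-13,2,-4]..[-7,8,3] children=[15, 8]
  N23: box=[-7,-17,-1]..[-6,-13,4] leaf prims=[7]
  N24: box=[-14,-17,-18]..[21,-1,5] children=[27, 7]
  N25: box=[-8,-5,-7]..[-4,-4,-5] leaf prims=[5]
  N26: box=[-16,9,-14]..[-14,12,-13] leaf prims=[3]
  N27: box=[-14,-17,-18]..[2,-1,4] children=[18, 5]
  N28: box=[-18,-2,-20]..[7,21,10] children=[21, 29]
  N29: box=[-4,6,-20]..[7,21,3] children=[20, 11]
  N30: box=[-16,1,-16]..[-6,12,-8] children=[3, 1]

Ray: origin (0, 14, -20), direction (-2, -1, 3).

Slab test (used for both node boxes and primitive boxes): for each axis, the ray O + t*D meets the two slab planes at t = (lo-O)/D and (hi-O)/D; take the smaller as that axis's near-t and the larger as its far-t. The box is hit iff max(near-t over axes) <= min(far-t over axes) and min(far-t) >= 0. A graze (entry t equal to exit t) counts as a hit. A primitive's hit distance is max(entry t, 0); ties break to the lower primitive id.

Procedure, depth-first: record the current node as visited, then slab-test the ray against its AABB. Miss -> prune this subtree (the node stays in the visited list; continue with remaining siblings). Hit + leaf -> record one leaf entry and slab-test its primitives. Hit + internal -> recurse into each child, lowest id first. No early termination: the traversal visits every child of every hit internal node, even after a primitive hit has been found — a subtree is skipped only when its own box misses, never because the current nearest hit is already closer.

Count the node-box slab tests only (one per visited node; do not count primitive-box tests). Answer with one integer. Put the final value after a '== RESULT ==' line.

Trace the traversal:
N0 x:[-21/2,9] y:[-7,31] z:[0,10] -> hit [0,9], descend [24, 28]
  N24 x:[-21/2,7] y:[15,31] z:[2/3,25/3] -> miss, prune
  N28 x:[-7/2,9] y:[-7,16] z:[0,10] -> hit [0,9], descend [21, 29]
    N21 x:[3,9] y:[2,16] z:[4/3,10] -> hit [3,9], descend [9, 30]
      N9 x:[7/2,9] y:[6,16] z:[16/3,10] -> hit [6,9], descend [16, 22]
        N16 x:[6,9] y:[10,16] z:[9,10] -> miss, prune
        N22 x:[7/2,13/2] y:[6,12] z:[16/3,23/3] -> hit [6,13/2], descend [8, 15]
          N8 x:[7/2,13/2] y:[9,12] z:[6,23/3] -> miss, prune
          N15 x:[11/2,13/2] y:[6,11] z:[16/3,22/3] -> hit [6,13/2] leaf, test {P12@t=6}
      N30 x:[3,8] y:[2,13] z:[4/3,4] -> hit [3,4], descend [1, 3]
        N1 x:[3,6] y:[4,10] z:[7/3,4] -> hit [4,4] leaf, test {P0@t=4}
        N3 x:[9/2,8] y:[2,13] z:[4/3,7/3] -> miss, prune
    N29 x:[-7/2,2] y:[-7,8] z:[0,23/3] -> hit [0,2], descend [11, 20]
      N11 x:[-7/2,-5/2] y:[-7,-2] z:[0,2] -> miss, prune
      N20 x:[-3,2] y:[2,8] z:[10/3,23/3] -> miss, prune

15 AABB tests over nodes [0, 24, 28, 21, 9, 16, 22, 8, 15, 30, 1, 3, 29, 11, 20]; 2 leaves entered; closest P0.

== RESULT ==
15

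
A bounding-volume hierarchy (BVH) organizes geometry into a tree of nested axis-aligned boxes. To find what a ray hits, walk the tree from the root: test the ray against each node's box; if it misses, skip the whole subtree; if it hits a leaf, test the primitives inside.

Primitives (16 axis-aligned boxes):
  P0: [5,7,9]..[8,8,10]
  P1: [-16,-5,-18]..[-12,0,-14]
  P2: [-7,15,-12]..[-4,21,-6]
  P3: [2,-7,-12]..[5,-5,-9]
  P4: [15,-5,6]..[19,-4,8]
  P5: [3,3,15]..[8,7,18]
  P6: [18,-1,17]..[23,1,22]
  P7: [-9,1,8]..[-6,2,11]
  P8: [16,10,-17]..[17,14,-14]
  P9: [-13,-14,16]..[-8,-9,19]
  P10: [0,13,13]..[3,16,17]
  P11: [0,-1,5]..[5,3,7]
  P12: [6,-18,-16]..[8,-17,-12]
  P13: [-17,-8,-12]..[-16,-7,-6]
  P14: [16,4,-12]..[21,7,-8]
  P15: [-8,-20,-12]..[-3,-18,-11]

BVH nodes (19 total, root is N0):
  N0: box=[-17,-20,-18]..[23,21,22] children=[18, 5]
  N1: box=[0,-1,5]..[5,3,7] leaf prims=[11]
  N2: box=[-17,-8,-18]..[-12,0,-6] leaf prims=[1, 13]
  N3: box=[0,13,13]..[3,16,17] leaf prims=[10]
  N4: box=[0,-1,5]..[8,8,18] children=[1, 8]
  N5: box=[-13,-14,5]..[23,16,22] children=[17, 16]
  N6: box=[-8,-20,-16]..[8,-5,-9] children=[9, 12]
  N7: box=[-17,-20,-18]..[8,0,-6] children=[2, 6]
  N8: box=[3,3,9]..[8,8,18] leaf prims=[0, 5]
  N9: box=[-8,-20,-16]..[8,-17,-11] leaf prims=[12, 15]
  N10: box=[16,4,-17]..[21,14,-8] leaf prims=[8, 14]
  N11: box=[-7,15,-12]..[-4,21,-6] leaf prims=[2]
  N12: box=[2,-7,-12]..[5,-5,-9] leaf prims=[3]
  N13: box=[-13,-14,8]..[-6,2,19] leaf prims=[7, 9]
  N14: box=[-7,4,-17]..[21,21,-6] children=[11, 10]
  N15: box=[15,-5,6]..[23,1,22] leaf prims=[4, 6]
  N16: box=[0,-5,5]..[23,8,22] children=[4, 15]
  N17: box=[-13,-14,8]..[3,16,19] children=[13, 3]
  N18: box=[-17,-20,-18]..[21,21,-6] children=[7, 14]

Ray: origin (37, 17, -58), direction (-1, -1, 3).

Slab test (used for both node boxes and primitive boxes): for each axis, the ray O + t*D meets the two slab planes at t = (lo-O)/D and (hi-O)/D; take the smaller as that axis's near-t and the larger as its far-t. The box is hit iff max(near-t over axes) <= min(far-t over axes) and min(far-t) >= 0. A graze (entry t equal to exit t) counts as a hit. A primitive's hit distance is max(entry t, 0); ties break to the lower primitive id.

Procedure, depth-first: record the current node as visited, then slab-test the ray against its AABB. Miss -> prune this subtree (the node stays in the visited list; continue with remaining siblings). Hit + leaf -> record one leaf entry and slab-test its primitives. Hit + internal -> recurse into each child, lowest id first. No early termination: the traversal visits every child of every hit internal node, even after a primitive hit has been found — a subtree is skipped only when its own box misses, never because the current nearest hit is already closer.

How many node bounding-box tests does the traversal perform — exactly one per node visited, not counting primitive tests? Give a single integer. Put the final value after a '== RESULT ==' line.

Walk:
N0 x:[14,54] y:[-4,37] z:[40/3,80/3] -> hit [14,80/3], descend [5, 18]
  N5 x:[14,50] y:[1,31] z:[21,80/3] -> hit [21,80/3], descend [16, 17]
    N16 x:[14,37] y:[9,22] z:[21,80/3] -> hit [21,22], descend [4, 15]
      N4 x:[29,37] y:[9,18] z:[21,76/3] -> miss, prune
      N15 x:[14,22] y:[16,22] z:[64/3,80/3] -> hit [64/3,22] leaf, test {P4@t=64/3, P6(miss)}
    N17 x:[34,50] y:[1,31] z:[22,77/3] -> miss, prune
  N18 x:[16,54] y:[-4,37] z:[40/3,52/3] -> hit [16,52/3], descend [7, 14]
    N7 x:[29,54] y:[17,37] z:[40/3,52/3] -> miss, prune
    N14 x:[16,44] y:[-4,13] z:[41/3,52/3] -> miss, prune

Summary -> nodes [0, 5, 16, 4, 15, 17, 18, 7, 14]; box-tests=9; leaf-entries=1; first=P4

== RESULT ==
9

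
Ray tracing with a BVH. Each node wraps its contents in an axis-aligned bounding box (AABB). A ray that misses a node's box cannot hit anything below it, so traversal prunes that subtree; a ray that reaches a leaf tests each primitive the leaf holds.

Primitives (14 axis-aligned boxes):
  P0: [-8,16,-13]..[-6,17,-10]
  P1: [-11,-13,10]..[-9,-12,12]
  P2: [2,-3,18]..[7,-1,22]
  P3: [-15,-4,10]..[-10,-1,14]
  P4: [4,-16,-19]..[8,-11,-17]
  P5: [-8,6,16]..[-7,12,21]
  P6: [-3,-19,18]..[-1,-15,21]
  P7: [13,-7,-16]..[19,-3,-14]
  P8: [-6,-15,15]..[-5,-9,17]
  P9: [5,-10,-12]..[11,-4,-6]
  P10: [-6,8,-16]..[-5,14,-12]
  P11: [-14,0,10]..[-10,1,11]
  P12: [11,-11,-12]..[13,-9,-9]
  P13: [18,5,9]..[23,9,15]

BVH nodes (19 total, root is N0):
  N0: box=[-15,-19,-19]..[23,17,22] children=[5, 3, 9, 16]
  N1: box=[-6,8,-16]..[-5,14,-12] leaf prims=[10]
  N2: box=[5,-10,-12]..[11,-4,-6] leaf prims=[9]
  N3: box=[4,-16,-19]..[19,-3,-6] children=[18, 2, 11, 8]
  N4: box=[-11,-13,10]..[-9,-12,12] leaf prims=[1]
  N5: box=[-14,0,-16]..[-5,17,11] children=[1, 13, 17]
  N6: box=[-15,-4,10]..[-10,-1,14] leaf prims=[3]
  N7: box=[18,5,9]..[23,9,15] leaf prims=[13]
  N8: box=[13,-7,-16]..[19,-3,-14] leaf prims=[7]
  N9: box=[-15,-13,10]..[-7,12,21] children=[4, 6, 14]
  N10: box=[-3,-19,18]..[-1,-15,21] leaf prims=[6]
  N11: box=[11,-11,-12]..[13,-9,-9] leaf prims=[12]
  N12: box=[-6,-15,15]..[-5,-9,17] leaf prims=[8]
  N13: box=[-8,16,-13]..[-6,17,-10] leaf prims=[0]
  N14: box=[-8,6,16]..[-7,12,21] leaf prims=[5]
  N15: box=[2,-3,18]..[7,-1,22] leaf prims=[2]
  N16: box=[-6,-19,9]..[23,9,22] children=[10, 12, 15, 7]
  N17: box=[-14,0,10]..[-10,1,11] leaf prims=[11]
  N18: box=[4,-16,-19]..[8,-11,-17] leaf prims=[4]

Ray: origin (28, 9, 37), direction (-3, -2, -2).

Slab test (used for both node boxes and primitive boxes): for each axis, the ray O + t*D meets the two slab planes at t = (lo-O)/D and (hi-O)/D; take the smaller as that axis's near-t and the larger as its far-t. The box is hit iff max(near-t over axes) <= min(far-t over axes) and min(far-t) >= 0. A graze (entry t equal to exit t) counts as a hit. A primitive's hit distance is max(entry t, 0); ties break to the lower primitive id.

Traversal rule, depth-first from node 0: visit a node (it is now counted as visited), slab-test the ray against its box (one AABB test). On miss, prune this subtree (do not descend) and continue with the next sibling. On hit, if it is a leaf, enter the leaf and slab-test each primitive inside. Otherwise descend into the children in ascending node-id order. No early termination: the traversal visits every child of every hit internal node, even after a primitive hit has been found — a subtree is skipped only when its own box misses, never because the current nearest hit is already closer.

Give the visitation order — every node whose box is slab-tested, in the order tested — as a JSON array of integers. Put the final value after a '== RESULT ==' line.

Trace the traversal:
N0 x:[5/3,43/3] y:[-4,14] z:[15/2,28] -> hit [15/2,14], descend [3, 5, 9, 16]
  N3 x:[3,8] y:[6,25/2] z:[43/2,28] -> miss, prune
  N5 x:[11,14] y:[-4,9/2] z:[13,53/2] -> miss, prune
  N9 x:[35/3,43/3] y:[-3/2,11] z:[8,27/2] -> miss, prune
  N16 x:[5/3,34/3] y:[0,14] z:[15/2,14] -> hit [15/2,34/3], descend [7, 10, 12, 15]
    N7 x:[5/3,10/3] y:[0,2] z:[11,14] -> miss, prune
    N10 x:[29/3,31/3] y:[12,14] z:[8,19/2] -> miss, prune
    N12 x:[11,34/3] y:[9,12] z:[10,11] -> hit [11,11] leaf, test {P8@t=11}
    N15 x:[7,26/3] y:[5,6] z:[15/2,19/2] -> miss, prune

9 AABB tests over nodes [0, 3, 5, 9, 16, 7, 10, 12, 15]; 1 leaf entered; closest P8.

== RESULT ==
[0, 3, 5, 9, 16, 7, 10, 12, 15]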